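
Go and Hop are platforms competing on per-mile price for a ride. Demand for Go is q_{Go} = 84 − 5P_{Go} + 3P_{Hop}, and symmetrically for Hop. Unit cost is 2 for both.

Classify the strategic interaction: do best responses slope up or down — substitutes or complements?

strategic complements

Go's profit: π = (P_{Go} − 2)(84 − 5P_{Go} + 3P_{Hop}).
∂π/∂P_{Go} = 94 − 10P_{Go} + 3P_{Hop} = 0 ⇒ P_{Go} = 9.4 + 0.3P_{Hop}.
The best-response slope dP_{Go}/dP_{Hop} = 0.3 > 0: the reaction function is upward-sloping, so the choices are strategic complements.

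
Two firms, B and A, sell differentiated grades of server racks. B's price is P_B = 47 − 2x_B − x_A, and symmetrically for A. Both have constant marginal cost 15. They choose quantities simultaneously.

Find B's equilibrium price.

Firm B's profit: π = x_B(47 − 2x_B − x_A) − 15x_B.
∂π/∂x_B = 32 − 4x_B − x_A = 0 ⇒ x_B = 8 − 0.25x_A.
By symmetry x_A = x_B; substituting into the reaction function, 1.25x_B = 8 and x_B = 6.4.
P_B = 47 − 2·6.4 − 6.4 = 27.8.

27.8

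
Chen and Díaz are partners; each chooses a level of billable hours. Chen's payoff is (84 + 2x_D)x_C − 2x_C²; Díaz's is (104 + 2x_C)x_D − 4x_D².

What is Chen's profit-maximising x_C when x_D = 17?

Expanding Chen's payoff: 84x_C + 2x_Dx_C − 2x_C².
∂π/∂x_C = 84 + 2x_D − 4x_C = 0, so x_C = 21 + 0.5x_D.
At x_D = 17: x_C = 21 + 0.5·17 = 29.5.

29.5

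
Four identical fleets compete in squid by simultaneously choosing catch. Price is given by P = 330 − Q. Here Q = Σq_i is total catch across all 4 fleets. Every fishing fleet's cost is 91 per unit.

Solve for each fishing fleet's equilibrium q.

47.8

A representative fishing fleet's profit is π_i = q_i(330 − Q) − 91q_i, with Q = q_i + Σ_{j≠i} q_j.
First-order condition: 239 − 2q_i − Σ_{j≠i} q_j = 0.
In a symmetric equilibrium every fishing fleet chooses the same q, so Σ_{j≠i} q_j = 3q. The condition becomes 239 − 5q = 0, giving q = 239/5 = 47.8.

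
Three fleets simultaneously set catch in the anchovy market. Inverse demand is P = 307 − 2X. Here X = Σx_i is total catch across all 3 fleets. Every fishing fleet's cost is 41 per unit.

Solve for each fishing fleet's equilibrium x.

A representative fishing fleet's profit is π_i = x_i(307 − 2X) − 41x_i, with X = x_i + Σ_{j≠i} x_j.
First-order condition: 266 − 4x_i − 2Σ_{j≠i} x_j = 0.
Imposing symmetry (x_j = x for all j) turns Σ_{j≠i} x_j into 2x, so 266 = 8x and x = 33.25.

33.25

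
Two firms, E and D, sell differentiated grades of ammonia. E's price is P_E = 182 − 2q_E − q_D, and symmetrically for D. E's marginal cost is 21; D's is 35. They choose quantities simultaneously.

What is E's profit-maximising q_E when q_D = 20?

Firm E's profit: π = q_E(182 − 2q_E − q_D) − 21q_E.
∂π/∂q_E = 161 − 4q_E − q_D = 0 ⇒ q_E = 40.25 − 0.25q_D.
At q_D = 20: q_E = 40.25 − 0.25·20 = 35.25.

35.25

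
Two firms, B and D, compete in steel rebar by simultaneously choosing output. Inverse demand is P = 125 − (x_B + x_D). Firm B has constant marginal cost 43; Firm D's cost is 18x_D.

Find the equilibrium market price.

62

Firm B's profit: π = x_B(125 − (x_B + x_D)) − 43x_B.
∂π/∂x_B = 82 − 2x_B − x_D = 0, so x_B = 41 − 0.5x_D.
By the same steps for D: x_D = 53.5 − 0.5x_B.
Solving the two reaction functions simultaneously: (1 − (−0.5)(−0.5))x_B = 41 − 0.5·53.5, so 0.75x_B = 14.25 and x_B = 19.
Then x_D = 53.5 − 0.5·19 = 44.
Equilibrium price: P = 125 − 63 = 62.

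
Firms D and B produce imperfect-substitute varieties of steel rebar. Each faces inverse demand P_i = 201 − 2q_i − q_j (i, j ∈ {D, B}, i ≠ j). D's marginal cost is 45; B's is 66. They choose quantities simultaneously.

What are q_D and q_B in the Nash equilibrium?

32.6, 25.6

Firm D's profit: π = q_D(201 − 2q_D − q_B) − 45q_D.
∂π/∂q_D = 156 − 4q_D − q_B = 0 ⇒ q_D = 39 − 0.25q_B.
Similarly q_B = 33.75 − 0.25q_D.
Solving the two reaction functions simultaneously: (1 − (−0.25)(−0.25))q_D = 39 − 0.25·33.75, so 0.9375q_D = 30.5625 and q_D = 32.6.
Then q_B = 33.75 − 0.25·32.6 = 25.6.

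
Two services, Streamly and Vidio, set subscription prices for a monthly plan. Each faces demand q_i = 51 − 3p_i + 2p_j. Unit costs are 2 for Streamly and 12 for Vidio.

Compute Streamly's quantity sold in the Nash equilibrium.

Streamly's profit: π = (p_{Streamly} − 2)(51 − 3p_{Streamly} + 2p_{Vidio}).
∂π/∂p_{Streamly} = 57 − 6p_{Streamly} + 2p_{Vidio} = 0 ⇒ p_{Streamly} = 9.5 + (1/3)p_{Vidio}.
Similarly p_{Vidio} = 14.5 + (1/3)p_{Streamly}.
Substituting the second reaction function into the first: p_{Streamly} = 9.5 + (1/3)(14.5 + (1/3)p_{Streamly}), which gives (8/9)p_{Streamly} = 43/3 ⇒ p_{Streamly} = 16.125.
Then p_{Vidio} = 14.5 + (1/3)·16.125 = 19.875.
q_{Streamly} = 51 − 3·16.125 + 2·19.875 = 42.375.

42.375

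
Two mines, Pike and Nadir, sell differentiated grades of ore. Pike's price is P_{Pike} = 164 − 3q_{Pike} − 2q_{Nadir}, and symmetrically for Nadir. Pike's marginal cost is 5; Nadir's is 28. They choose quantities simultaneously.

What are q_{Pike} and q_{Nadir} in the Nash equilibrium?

Mine Pike's profit: π = q_{Pike}(164 − 3q_{Pike} − 2q_{Nadir}) − 5q_{Pike}.
∂π/∂q_{Pike} = 159 − 6q_{Pike} − 2q_{Nadir} = 0 ⇒ q_{Pike} = 26.5 − (1/3)q_{Nadir}.
Similarly q_{Nadir} = 68/3 − (1/3)q_{Pike}.
Solving the two reaction functions simultaneously: (1 − (−1/3)(−1/3))q_{Pike} = 26.5 − (1/3)·(68/3), so (8/9)q_{Pike} = 341/18 and q_{Pike} = 21.3125.
Then q_{Nadir} = 68/3 − (1/3)·21.3125 = 15.5625.

21.3125, 15.5625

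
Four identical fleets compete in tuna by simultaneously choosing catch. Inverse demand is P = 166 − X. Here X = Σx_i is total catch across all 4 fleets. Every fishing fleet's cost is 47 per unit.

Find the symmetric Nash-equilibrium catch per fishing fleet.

23.8

A representative fishing fleet's profit is π_i = x_i(166 − X) − 47x_i, with X = x_i + Σ_{j≠i} x_j.
First-order condition: 119 − 2x_i − Σ_{j≠i} x_j = 0.
In a symmetric equilibrium every fishing fleet chooses the same x, so Σ_{j≠i} x_j = 3x. The condition becomes 119 − 5x = 0, giving x = 119/5 = 23.8.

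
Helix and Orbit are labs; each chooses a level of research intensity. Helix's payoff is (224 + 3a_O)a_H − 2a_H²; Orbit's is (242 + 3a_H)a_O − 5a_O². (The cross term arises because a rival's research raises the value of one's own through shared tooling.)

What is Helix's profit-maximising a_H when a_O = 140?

161

Expanding Helix's payoff: 224a_H + 3a_Oa_H − 2a_H².
∂π/∂a_H = 224 + 3a_O − 4a_H = 0, so a_H = 56 + 0.75a_O.
At a_O = 140: a_H = 56 + 0.75·140 = 161.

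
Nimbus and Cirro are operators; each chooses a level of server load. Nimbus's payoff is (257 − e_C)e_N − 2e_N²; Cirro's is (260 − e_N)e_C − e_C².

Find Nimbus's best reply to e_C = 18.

59.75

Expanding Nimbus's payoff: 257e_N − e_Ce_N − 2e_N².
∂π/∂e_N = 257 − e_C − 4e_N = 0, so e_N = 64.25 − 0.25e_C.
At e_C = 18: e_N = 64.25 − 0.25·18 = 59.75.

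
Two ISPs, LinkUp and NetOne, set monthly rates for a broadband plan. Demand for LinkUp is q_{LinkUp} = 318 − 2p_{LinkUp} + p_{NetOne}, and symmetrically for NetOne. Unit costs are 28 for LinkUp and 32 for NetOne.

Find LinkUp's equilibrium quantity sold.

194.4

LinkUp's profit: π = (p_{LinkUp} − 28)(318 − 2p_{LinkUp} + p_{NetOne}).
∂π/∂p_{LinkUp} = 374 − 4p_{LinkUp} + p_{NetOne} = 0 ⇒ p_{LinkUp} = 93.5 + 0.25p_{NetOne}.
Similarly p_{NetOne} = 95.5 + 0.25p_{LinkUp}.
Substituting the second reaction function into the first: p_{LinkUp} = 93.5 + 0.25(95.5 + 0.25p_{LinkUp}), which gives 0.9375p_{LinkUp} = 117.375 ⇒ p_{LinkUp} = 125.2.
Then p_{NetOne} = 95.5 + 0.25·125.2 = 126.8.
q_{LinkUp} = 318 − 2·125.2 + 126.8 = 194.4.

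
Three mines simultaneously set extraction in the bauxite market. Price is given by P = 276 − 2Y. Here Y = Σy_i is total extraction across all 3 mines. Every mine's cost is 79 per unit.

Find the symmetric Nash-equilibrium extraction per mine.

24.625

A representative mine's profit is π_i = y_i(276 − 2Y) − 79y_i, with Y = y_i + Σ_{j≠i} y_j.
First-order condition: 197 − 4y_i − 2Σ_{j≠i} y_j = 0.
Imposing symmetry (y_j = y for all j) turns Σ_{j≠i} y_j into 2y, so 197 = 8y and y = 24.625.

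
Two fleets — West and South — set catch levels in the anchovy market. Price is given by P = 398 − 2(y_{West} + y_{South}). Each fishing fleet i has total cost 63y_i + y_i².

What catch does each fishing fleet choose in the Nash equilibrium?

41.875

Fishing fleet West's profit: π = y_{West}(398 − 2(y_{West} + y_{South})) − 63y_{West} − y_{West}².
∂π/∂y_{West} = 335 − 6y_{West} − 2y_{South} = 0, so y_{West} = 335/6 − (1/3)y_{South}.
Setting y_{West} = y_{South} in the reaction function: y_{West} = 335/6 − (1/3)y_{West}, so y_{West} = (335/6) / (4/3) = 41.875.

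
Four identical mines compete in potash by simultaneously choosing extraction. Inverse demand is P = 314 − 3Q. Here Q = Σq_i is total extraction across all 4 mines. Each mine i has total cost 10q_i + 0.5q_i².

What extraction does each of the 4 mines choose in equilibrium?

19

A representative mine's profit is π_i = q_i(314 − 3Q) − 10q_i − 0.5q_i², with Q = q_i + Σ_{j≠i} q_j.
First-order condition: 304 − 7q_i − 3Σ_{j≠i} q_j = 0.
Imposing symmetry (q_j = q for all j) turns Σ_{j≠i} q_j into 3q, so 304 = 16q and q = 19.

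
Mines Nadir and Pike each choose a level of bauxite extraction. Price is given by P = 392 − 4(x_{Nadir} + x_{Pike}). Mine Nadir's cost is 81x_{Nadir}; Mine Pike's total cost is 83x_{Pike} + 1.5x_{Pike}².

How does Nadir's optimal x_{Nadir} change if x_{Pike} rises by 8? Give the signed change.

Mine Nadir's profit: π = x_{Nadir}(392 − 4(x_{Nadir} + x_{Pike})) − 81x_{Nadir}.
∂π/∂x_{Nadir} = 311 − 8x_{Nadir} − 4x_{Pike} = 0, so x_{Nadir} = 38.875 − 0.5x_{Pike}.
The reaction-function slope is −0.5, so an 8-unit rise in x_{Pike} moves x_{Nadir} by −0.5 × 8 = −4. Nadir's best response falls — the actions are strategic substitutes.

-4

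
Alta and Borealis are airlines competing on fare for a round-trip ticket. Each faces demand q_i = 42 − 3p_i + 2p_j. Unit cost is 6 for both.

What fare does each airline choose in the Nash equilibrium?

Alta's profit: π = (p_{Alta} − 6)(42 − 3p_{Alta} + 2p_{Borealis}).
∂π/∂p_{Alta} = 60 − 6p_{Alta} + 2p_{Borealis} = 0 ⇒ p_{Alta} = 10 + (1/3)p_{Borealis}.
The game is symmetric, so in equilibrium p_{Borealis} = p_{Alta}: the reaction function gives (2/3)p_{Alta} = 10, hence p_{Alta} = 15.

15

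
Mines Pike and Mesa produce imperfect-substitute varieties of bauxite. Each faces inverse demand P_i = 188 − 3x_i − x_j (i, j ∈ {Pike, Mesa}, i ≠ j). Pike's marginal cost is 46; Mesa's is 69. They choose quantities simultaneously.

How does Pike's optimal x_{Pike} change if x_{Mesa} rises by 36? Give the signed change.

Mine Pike's profit: π = x_{Pike}(188 − 3x_{Pike} − x_{Mesa}) − 46x_{Pike}.
∂π/∂x_{Pike} = 142 − 6x_{Pike} − x_{Mesa} = 0 ⇒ x_{Pike} = 71/3 − (1/6)x_{Mesa}.
The reaction-function slope is −1/6, so a 36-unit rise in x_{Mesa} moves x_{Pike} by −1/6 × 36 = −6. Pike's best response falls — the actions are strategic substitutes.

-6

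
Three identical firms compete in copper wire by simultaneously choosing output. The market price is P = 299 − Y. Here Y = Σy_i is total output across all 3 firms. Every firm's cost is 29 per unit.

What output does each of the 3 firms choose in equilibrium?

67.5

A representative firm's profit is π_i = y_i(299 − Y) − 29y_i, with Y = y_i + Σ_{j≠i} y_j.
First-order condition: 270 − 2y_i − Σ_{j≠i} y_j = 0.
Imposing symmetry (y_j = y for all j) turns Σ_{j≠i} y_j into 2y, so 270 = 4y and y = 67.5.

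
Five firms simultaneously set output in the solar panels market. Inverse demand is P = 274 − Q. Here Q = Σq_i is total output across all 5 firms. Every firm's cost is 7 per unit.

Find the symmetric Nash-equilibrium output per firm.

44.5

A representative firm's profit is π_i = q_i(274 − Q) − 7q_i, with Q = q_i + Σ_{j≠i} q_j.
First-order condition: 267 − 2q_i − Σ_{j≠i} q_j = 0.
Imposing symmetry (q_j = q for all j) turns Σ_{j≠i} q_j into 4q, so 267 = 6q and q = 44.5.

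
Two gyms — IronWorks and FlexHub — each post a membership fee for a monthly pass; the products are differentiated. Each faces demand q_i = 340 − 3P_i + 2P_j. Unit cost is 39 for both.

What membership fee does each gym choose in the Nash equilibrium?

IronWorks's profit: π = (P_{IronWorks} − 39)(340 − 3P_{IronWorks} + 2P_{FlexHub}).
∂π/∂P_{IronWorks} = 457 − 6P_{IronWorks} + 2P_{FlexHub} = 0 ⇒ P_{IronWorks} = 457/6 + (1/3)P_{FlexHub}.
The game is symmetric, so in equilibrium P_{FlexHub} = P_{IronWorks}: the reaction function gives (2/3)P_{IronWorks} = 457/6, hence P_{IronWorks} = 114.25.

114.25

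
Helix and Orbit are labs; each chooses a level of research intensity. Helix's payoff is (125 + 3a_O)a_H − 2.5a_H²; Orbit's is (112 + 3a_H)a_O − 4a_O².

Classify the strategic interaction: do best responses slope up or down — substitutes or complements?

Expanding Helix's payoff: 125a_H + 3a_Oa_H − 2.5a_H².
∂π/∂a_H = 125 + 3a_O − 5a_H = 0, so a_H = 25 + 0.6a_O.
The best-response slope da_H/da_O = 0.6 > 0: the reaction function is upward-sloping, so the choices are strategic complements.

strategic complements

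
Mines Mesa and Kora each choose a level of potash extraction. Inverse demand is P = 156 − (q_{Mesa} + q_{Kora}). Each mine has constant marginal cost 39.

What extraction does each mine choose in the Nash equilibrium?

Mine Mesa's profit: π = q_{Mesa}(156 − (q_{Mesa} + q_{Kora})) − 39q_{Mesa}.
∂π/∂q_{Mesa} = 117 − 2q_{Mesa} − q_{Kora} = 0, so q_{Mesa} = 58.5 − 0.5q_{Kora}.
The game is symmetric, so in equilibrium q_{Kora} = q_{Mesa}: the reaction function gives 1.5q_{Mesa} = 58.5, hence q_{Mesa} = 39.

39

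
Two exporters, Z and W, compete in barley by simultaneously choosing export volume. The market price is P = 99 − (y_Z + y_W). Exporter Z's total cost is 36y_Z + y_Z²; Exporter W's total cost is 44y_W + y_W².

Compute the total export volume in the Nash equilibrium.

Exporter Z's profit: π = y_Z(99 − (y_Z + y_W)) − 36y_Z − y_Z².
∂π/∂y_Z = 63 − 4y_Z − y_W = 0, so y_Z = 15.75 − 0.25y_W.
By the same steps for W: y_W = 13.75 − 0.25y_Z.
Solving the two reaction functions simultaneously: (1 − (−0.25)(−0.25))y_Z = 15.75 − 0.25·13.75, so 0.9375y_Z = 12.3125 and y_Z = 197/15.
Then y_W = 13.75 − 0.25·(197/15) = 157/15.
Total export volume: 197/15 + 157/15 = 23.6.

23.6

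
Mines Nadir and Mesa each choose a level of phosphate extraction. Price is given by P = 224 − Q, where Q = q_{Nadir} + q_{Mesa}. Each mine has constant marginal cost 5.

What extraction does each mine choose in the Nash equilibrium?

73

Mine Nadir's profit: π = q_{Nadir}(224 − (q_{Nadir} + q_{Mesa})) − 5q_{Nadir}.
∂π/∂q_{Nadir} = 219 − 2q_{Nadir} − q_{Mesa} = 0, so q_{Nadir} = 109.5 − 0.5q_{Mesa}.
Setting q_{Nadir} = q_{Mesa} in the reaction function: q_{Nadir} = 109.5 − 0.5q_{Nadir}, so q_{Nadir} = 109.5 / 1.5 = 73.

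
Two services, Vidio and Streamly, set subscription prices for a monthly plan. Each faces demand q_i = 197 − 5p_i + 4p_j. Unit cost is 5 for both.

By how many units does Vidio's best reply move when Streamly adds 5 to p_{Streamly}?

2

Vidio's profit: π = (p_{Vidio} − 5)(197 − 5p_{Vidio} + 4p_{Streamly}).
∂π/∂p_{Vidio} = 222 − 10p_{Vidio} + 4p_{Streamly} = 0 ⇒ p_{Vidio} = 22.2 + 0.4p_{Streamly}.
The reaction-function slope is 0.4, so a 5-unit rise in p_{Streamly} moves p_{Vidio} by 0.4 × 5 = 2. Vidio's best response rises — the actions are strategic complements.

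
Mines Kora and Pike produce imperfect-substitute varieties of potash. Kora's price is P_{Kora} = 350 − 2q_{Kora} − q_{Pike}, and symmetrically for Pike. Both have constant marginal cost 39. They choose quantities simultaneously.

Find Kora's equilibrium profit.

Mine Kora's profit: π = q_{Kora}(350 − 2q_{Kora} − q_{Pike}) − 39q_{Kora}.
∂π/∂q_{Kora} = 311 − 4q_{Kora} − q_{Pike} = 0 ⇒ q_{Kora} = 77.75 − 0.25q_{Pike}.
The game is symmetric, so in equilibrium q_{Pike} = q_{Kora}: the reaction function gives 1.25q_{Kora} = 77.75, hence q_{Kora} = 62.2.
P_{Kora} = 350 − 2·62.2 − 62.2 = 163.4.
Profit = (163.4 − 39)·62.2 = 7737.68.

7737.68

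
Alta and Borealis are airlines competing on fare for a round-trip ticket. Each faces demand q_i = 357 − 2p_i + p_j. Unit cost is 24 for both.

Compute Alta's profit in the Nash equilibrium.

Alta's profit: π = (p_{Alta} − 24)(357 − 2p_{Alta} + p_{Borealis}).
∂π/∂p_{Alta} = 405 − 4p_{Alta} + p_{Borealis} = 0 ⇒ p_{Alta} = 101.25 + 0.25p_{Borealis}.
The game is symmetric, so in equilibrium p_{Borealis} = p_{Alta}: the reaction function gives 0.75p_{Alta} = 101.25, hence p_{Alta} = 135.
q_{Alta} = 357 − 2·135 + 135 = 222.
Profit = (135 − 24)·222 = 24642.

24642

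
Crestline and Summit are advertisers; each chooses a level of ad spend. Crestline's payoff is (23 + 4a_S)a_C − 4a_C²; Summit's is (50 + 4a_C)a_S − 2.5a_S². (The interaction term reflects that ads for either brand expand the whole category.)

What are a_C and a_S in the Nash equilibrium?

Expanding Crestline's payoff: 23a_C + 4a_Sa_C − 4a_C².
∂π/∂a_C = 23 + 4a_S − 8a_C = 0, so a_C = 2.875 + 0.5a_S.
Likewise for Summit: a_S = 10 + 0.8a_C.
Solving the two reaction functions simultaneously: (1 − (0.5)(0.8))a_C = 2.875 + 0.5·10, so 0.6a_C = 7.875 and a_C = 13.125.
Then a_S = 10 + 0.8·13.125 = 20.5.

13.125, 20.5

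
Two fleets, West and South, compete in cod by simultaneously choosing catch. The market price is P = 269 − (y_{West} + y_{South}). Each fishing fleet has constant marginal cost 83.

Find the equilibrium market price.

Fishing fleet West's profit: π = y_{West}(269 − (y_{West} + y_{South})) − 83y_{West}.
∂π/∂y_{West} = 186 − 2y_{West} − y_{South} = 0, so y_{West} = 93 − 0.5y_{South}.
By symmetry y_{South} = y_{West}; substituting into the reaction function, 1.5y_{West} = 93 and y_{West} = 62.
Equilibrium price: P = 269 − 124 = 145.

145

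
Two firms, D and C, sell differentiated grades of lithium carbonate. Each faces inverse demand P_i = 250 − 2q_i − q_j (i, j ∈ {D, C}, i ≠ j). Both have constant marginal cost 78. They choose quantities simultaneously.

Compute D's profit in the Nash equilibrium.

2366.72

Firm D's profit: π = q_D(250 − 2q_D − q_C) − 78q_D.
∂π/∂q_D = 172 − 4q_D − q_C = 0 ⇒ q_D = 43 − 0.25q_C.
Setting q_D = q_C in the reaction function: q_D = 43 − 0.25q_D, so q_D = 43 / 1.25 = 34.4.
P_D = 250 − 2·34.4 − 34.4 = 146.8.
Profit = (146.8 − 78)·34.4 = 2366.72.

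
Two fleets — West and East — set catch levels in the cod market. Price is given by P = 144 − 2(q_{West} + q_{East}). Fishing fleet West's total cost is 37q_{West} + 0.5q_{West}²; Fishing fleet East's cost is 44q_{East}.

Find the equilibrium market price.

Fishing fleet West's profit: π = q_{West}(144 − 2(q_{West} + q_{East})) − 37q_{West} − 0.5q_{West}².
∂π/∂q_{West} = 107 − 5q_{West} − 2q_{East} = 0, so q_{West} = 21.4 − 0.4q_{East}.
For East: ∂π/∂q_{East} = 100 − 4q_{East} − 2q_{West} = 0 ⇒ q_{East} = 25 − 0.5q_{West}.
Solving the two reaction functions simultaneously: (1 − (−0.4)(−0.5))q_{West} = 21.4 − 0.4·25, so 0.8q_{West} = 11.4 and q_{West} = 14.25.
Then q_{East} = 25 − 0.5·14.25 = 17.875.
Equilibrium price: P = 144 − 2·32.125 = 79.75.

79.75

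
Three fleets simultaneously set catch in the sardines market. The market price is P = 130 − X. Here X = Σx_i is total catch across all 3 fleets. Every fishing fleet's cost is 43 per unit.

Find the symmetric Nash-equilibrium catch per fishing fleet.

21.75

A representative fishing fleet's profit is π_i = x_i(130 − X) − 43x_i, with X = x_i + Σ_{j≠i} x_j.
First-order condition: 87 − 2x_i − Σ_{j≠i} x_j = 0.
With identical fishing fleets, set every x_j = x: then 87 − 2x − 2x = 0, i.e. x = 87/4 = 21.75.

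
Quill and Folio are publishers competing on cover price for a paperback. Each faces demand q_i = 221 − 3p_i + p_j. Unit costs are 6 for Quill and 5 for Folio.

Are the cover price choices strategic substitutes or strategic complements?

strategic complements

Quill's profit: π = (p_{Quill} − 6)(221 − 3p_{Quill} + p_{Folio}).
∂π/∂p_{Quill} = 239 − 6p_{Quill} + p_{Folio} = 0 ⇒ p_{Quill} = 239/6 + (1/6)p_{Folio}.
The best-response slope dp_{Quill}/dp_{Folio} = 1/6 > 0: the reaction function is upward-sloping, so the choices are strategic complements.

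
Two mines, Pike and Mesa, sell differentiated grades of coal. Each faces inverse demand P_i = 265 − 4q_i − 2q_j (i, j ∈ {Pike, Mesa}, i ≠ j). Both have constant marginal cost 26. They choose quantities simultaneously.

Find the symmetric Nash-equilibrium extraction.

Mine Pike's profit: π = q_{Pike}(265 − 4q_{Pike} − 2q_{Mesa}) − 26q_{Pike}.
∂π/∂q_{Pike} = 239 − 8q_{Pike} − 2q_{Mesa} = 0 ⇒ q_{Pike} = 29.875 − 0.25q_{Mesa}.
The game is symmetric, so in equilibrium q_{Mesa} = q_{Pike}: the reaction function gives 1.25q_{Pike} = 29.875, hence q_{Pike} = 23.9.

23.9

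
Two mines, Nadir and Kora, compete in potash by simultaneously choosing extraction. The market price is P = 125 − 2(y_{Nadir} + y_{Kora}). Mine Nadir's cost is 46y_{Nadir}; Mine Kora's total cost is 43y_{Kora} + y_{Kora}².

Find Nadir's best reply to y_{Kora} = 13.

Mine Nadir's profit: π = y_{Nadir}(125 − 2(y_{Nadir} + y_{Kora})) − 46y_{Nadir}.
∂π/∂y_{Nadir} = 79 − 4y_{Nadir} − 2y_{Kora} = 0, so y_{Nadir} = 19.75 − 0.5y_{Kora}.
At y_{Kora} = 13: y_{Nadir} = 19.75 − 0.5·13 = 13.25.

13.25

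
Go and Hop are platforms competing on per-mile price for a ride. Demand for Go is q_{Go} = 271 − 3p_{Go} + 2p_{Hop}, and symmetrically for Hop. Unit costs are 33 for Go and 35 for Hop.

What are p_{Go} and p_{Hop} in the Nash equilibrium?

92.875, 93.625

Go's profit: π = (p_{Go} − 33)(271 − 3p_{Go} + 2p_{Hop}).
∂π/∂p_{Go} = 370 − 6p_{Go} + 2p_{Hop} = 0 ⇒ p_{Go} = 185/3 + (1/3)p_{Hop}.
Similarly p_{Hop} = 188/3 + (1/3)p_{Go}.
Solving the two reaction functions simultaneously: (1 − (1/3)(1/3))p_{Go} = 185/3 + (1/3)·(188/3), so (8/9)p_{Go} = 743/9 and p_{Go} = 92.875.
Then p_{Hop} = 188/3 + (1/3)·92.875 = 93.625.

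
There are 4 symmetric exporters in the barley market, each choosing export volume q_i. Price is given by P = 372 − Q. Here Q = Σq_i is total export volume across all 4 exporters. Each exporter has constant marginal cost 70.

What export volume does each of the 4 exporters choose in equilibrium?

A representative exporter's profit is π_i = q_i(372 − Q) − 70q_i, with Q = q_i + Σ_{j≠i} q_j.
First-order condition: 302 − 2q_i − Σ_{j≠i} q_j = 0.
With identical exporters, set every q_j = q: then 302 − 2q − 3q = 0, i.e. q = 302/5 = 60.4.

60.4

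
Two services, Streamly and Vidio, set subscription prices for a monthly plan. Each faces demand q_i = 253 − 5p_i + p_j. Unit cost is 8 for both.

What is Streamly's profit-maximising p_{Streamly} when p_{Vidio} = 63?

Streamly's profit: π = (p_{Streamly} − 8)(253 − 5p_{Streamly} + p_{Vidio}).
∂π/∂p_{Streamly} = 293 − 10p_{Streamly} + p_{Vidio} = 0 ⇒ p_{Streamly} = 29.3 + 0.1p_{Vidio}.
At p_{Vidio} = 63: p_{Streamly} = 29.3 + 0.1·63 = 35.6.

35.6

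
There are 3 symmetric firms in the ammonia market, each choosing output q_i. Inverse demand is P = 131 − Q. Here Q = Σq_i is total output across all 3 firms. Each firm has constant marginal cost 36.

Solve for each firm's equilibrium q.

23.75

A representative firm's profit is π_i = q_i(131 − Q) − 36q_i, with Q = q_i + Σ_{j≠i} q_j.
First-order condition: 95 − 2q_i − Σ_{j≠i} q_j = 0.
Imposing symmetry (q_j = q for all j) turns Σ_{j≠i} q_j into 2q, so 95 = 4q and q = 23.75.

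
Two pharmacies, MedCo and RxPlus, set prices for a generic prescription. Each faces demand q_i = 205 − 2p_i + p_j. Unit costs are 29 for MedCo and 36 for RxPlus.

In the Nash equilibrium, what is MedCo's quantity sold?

119.2

MedCo's profit: π = (p_{MedCo} − 29)(205 − 2p_{MedCo} + p_{RxPlus}).
∂π/∂p_{MedCo} = 263 − 4p_{MedCo} + p_{RxPlus} = 0 ⇒ p_{MedCo} = 65.75 + 0.25p_{RxPlus}.
Similarly p_{RxPlus} = 69.25 + 0.25p_{MedCo}.
Solving the two reaction functions simultaneously: (1 − (0.25)(0.25))p_{MedCo} = 65.75 + 0.25·69.25, so 0.9375p_{MedCo} = 83.0625 and p_{MedCo} = 88.6.
Then p_{RxPlus} = 69.25 + 0.25·88.6 = 91.4.
q_{MedCo} = 205 − 2·88.6 + 91.4 = 119.2.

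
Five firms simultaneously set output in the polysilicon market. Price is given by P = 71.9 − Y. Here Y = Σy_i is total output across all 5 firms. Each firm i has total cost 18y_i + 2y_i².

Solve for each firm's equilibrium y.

A representative firm's profit is π_i = y_i(71.9 − Y) − 18y_i − 2y_i², with Y = y_i + Σ_{j≠i} y_j.
First-order condition: 53.9 − 6y_i − Σ_{j≠i} y_j = 0.
With identical firms, set every y_j = y: then 53.9 − 6y − 4y = 0, i.e. y = 53.9/10 = 5.39.

5.39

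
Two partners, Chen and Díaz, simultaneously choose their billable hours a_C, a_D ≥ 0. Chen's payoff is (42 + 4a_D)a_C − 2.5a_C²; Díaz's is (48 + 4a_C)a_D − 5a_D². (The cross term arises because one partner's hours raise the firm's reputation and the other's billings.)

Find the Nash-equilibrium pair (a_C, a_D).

Expanding Chen's payoff: 42a_C + 4a_Da_C − 2.5a_C².
∂π/∂a_C = 42 + 4a_D − 5a_C = 0, so a_C = 8.4 + 0.8a_D.
Likewise for Díaz: a_D = 4.8 + 0.4a_C.
Substituting the second reaction function into the first: a_C = 8.4 + 0.8(4.8 + 0.4a_C), which gives 0.68a_C = 12.24 ⇒ a_C = 18.
Then a_D = 4.8 + 0.4·18 = 12.

18, 12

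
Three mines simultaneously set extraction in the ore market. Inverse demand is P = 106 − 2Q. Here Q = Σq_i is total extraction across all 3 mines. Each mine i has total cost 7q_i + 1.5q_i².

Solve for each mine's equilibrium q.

9

A representative mine's profit is π_i = q_i(106 − 2Q) − 7q_i − 1.5q_i², with Q = q_i + Σ_{j≠i} q_j.
First-order condition: 99 − 7q_i − 2Σ_{j≠i} q_j = 0.
Imposing symmetry (q_j = q for all j) turns Σ_{j≠i} q_j into 2q, so 99 = 11q and q = 9.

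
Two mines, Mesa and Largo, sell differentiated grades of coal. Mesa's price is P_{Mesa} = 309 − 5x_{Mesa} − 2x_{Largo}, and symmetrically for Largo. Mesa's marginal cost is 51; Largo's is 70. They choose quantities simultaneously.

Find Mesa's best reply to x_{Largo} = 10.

Mine Mesa's profit: π = x_{Mesa}(309 − 5x_{Mesa} − 2x_{Largo}) − 51x_{Mesa}.
∂π/∂x_{Mesa} = 258 − 10x_{Mesa} − 2x_{Largo} = 0 ⇒ x_{Mesa} = 25.8 − 0.2x_{Largo}.
At x_{Largo} = 10: x_{Mesa} = 25.8 − 0.2·10 = 23.8.

23.8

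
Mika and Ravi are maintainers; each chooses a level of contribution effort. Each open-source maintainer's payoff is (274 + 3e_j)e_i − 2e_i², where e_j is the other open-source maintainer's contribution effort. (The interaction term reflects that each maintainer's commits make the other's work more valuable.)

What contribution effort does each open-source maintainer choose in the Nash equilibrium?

Mika's payoff is (274 + 3e_R)e_M − 2e_M².
∂π/∂e_M = 274 + 3e_R − 4e_M = 0, so e_M = 68.5 + 0.75e_R.
Setting e_M = e_R in the reaction function: e_M = 68.5 + 0.75e_M, so e_M = 68.5 / 0.25 = 274.

274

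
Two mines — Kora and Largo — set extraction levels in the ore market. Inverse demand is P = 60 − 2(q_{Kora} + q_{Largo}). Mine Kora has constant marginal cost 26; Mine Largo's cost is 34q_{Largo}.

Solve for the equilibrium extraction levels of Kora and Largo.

Mine Kora's profit: π = q_{Kora}(60 − 2(q_{Kora} + q_{Largo})) − 26q_{Kora}.
∂π/∂q_{Kora} = 34 − 4q_{Kora} − 2q_{Largo} = 0, so q_{Kora} = 8.5 − 0.5q_{Largo}.
By the same steps for Largo: q_{Largo} = 6.5 − 0.5q_{Kora}.
Plugging q_{Largo} into Kora's best response: q_{Kora} = 8.5 − 0.5(6.5 − 0.5q_{Kora}) ⇒ 0.75q_{Kora} = 5.25, so q_{Kora} = 7.
Then q_{Largo} = 6.5 − 0.5·7 = 3.

7, 3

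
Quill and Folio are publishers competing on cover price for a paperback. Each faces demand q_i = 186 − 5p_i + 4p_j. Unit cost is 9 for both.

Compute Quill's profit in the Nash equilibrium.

4351.25

Quill's profit: π = (p_{Quill} − 9)(186 − 5p_{Quill} + 4p_{Folio}).
∂π/∂p_{Quill} = 231 − 10p_{Quill} + 4p_{Folio} = 0 ⇒ p_{Quill} = 23.1 + 0.4p_{Folio}.
Setting p_{Quill} = p_{Folio} in the reaction function: p_{Quill} = 23.1 + 0.4p_{Quill}, so p_{Quill} = 23.1 / 0.6 = 38.5.
q_{Quill} = 186 − 5·38.5 + 4·38.5 = 147.5.
Profit = (38.5 − 9)·147.5 = 4351.25.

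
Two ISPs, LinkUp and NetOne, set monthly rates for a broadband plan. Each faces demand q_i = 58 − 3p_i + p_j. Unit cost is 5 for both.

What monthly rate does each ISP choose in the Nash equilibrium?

LinkUp's profit: π = (p_{LinkUp} − 5)(58 − 3p_{LinkUp} + p_{NetOne}).
∂π/∂p_{LinkUp} = 73 − 6p_{LinkUp} + p_{NetOne} = 0 ⇒ p_{LinkUp} = 73/6 + (1/6)p_{NetOne}.
Setting p_{LinkUp} = p_{NetOne} in the reaction function: p_{LinkUp} = 73/6 + (1/6)p_{LinkUp}, so p_{LinkUp} = (73/6) / (5/6) = 14.6.

14.6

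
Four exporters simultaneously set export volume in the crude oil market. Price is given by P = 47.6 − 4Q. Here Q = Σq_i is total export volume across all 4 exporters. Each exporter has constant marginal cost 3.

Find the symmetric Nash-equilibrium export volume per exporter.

2.23

A representative exporter's profit is π_i = q_i(47.6 − 4Q) − 3q_i, with Q = q_i + Σ_{j≠i} q_j.
First-order condition: 44.6 − 8q_i − 4Σ_{j≠i} q_j = 0.
With identical exporters, set every q_j = q: then 44.6 − 8q − 12q = 0, i.e. q = 44.6/20 = 2.23.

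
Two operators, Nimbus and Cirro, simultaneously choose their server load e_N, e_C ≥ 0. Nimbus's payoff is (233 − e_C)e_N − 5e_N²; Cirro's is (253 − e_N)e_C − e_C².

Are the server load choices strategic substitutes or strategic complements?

strategic substitutes

Expanding Nimbus's payoff: 233e_N − e_Ce_N − 5e_N².
∂π/∂e_N = 233 − e_C − 10e_N = 0, so e_N = 23.3 − 0.1e_C.
The best-response slope de_N/de_C = −0.1 < 0: the reaction function is downward-sloping, so the choices are strategic substitutes.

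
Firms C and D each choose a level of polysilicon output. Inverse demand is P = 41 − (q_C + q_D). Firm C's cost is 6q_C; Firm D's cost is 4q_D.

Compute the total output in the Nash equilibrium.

Firm C's profit: π = q_C(41 − (q_C + q_D)) − 6q_C.
∂π/∂q_C = 35 − 2q_C − q_D = 0, so q_C = 17.5 − 0.5q_D.
By the same steps for D: q_D = 18.5 − 0.5q_C.
Solving the two reaction functions simultaneously: (1 − (−0.5)(−0.5))q_C = 17.5 − 0.5·18.5, so 0.75q_C = 8.25 and q_C = 11.
Then q_D = 18.5 − 0.5·11 = 13.
Total output: 11 + 13 = 24.

24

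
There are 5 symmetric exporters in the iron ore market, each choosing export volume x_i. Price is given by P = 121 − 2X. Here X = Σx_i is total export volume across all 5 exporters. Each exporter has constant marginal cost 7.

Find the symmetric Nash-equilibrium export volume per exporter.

A representative exporter's profit is π_i = x_i(121 − 2X) − 7x_i, with X = x_i + Σ_{j≠i} x_j.
First-order condition: 114 − 4x_i − 2Σ_{j≠i} x_j = 0.
In a symmetric equilibrium every exporter chooses the same x, so Σ_{j≠i} x_j = 4x. The condition becomes 114 − 12x = 0, giving x = 114/12 = 9.5.

9.5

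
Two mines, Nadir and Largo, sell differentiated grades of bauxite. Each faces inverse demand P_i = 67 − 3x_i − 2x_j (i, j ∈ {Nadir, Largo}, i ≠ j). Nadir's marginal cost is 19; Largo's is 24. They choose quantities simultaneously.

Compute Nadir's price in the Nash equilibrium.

37.9375

Mine Nadir's profit: π = x_{Nadir}(67 − 3x_{Nadir} − 2x_{Largo}) − 19x_{Nadir}.
∂π/∂x_{Nadir} = 48 − 6x_{Nadir} − 2x_{Largo} = 0 ⇒ x_{Nadir} = 8 − (1/3)x_{Largo}.
Similarly x_{Largo} = 43/6 − (1/3)x_{Nadir}.
Solving the two reaction functions simultaneously: (1 − (−1/3)(−1/3))x_{Nadir} = 8 − (1/3)·(43/6), so (8/9)x_{Nadir} = 101/18 and x_{Nadir} = 6.3125.
Then x_{Largo} = 43/6 − (1/3)·6.3125 = 5.0625.
P_{Nadir} = 67 − 3·6.3125 − 2·5.0625 = 37.9375.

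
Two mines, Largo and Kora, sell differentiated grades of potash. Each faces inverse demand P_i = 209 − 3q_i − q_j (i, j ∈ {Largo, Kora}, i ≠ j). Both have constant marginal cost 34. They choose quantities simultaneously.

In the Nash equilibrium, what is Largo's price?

Mine Largo's profit: π = q_{Largo}(209 − 3q_{Largo} − q_{Kora}) − 34q_{Largo}.
∂π/∂q_{Largo} = 175 − 6q_{Largo} − q_{Kora} = 0 ⇒ q_{Largo} = 175/6 − (1/6)q_{Kora}.
Setting q_{Largo} = q_{Kora} in the reaction function: q_{Largo} = 175/6 − (1/6)q_{Largo}, so q_{Largo} = (175/6) / (7/6) = 25.
P_{Largo} = 209 − 3·25 − 25 = 109.

109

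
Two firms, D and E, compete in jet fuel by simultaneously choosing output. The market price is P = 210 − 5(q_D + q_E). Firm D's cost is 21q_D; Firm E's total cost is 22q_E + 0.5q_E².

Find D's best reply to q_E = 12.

12.9

Firm D's profit: π = q_D(210 − 5(q_D + q_E)) − 21q_D.
∂π/∂q_D = 189 − 10q_D − 5q_E = 0, so q_D = 18.9 − 0.5q_E.
At q_E = 12: q_D = 18.9 − 0.5·12 = 12.9.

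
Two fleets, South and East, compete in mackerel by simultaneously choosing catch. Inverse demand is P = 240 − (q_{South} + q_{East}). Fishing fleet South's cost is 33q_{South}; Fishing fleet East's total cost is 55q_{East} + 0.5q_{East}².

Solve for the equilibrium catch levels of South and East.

87.2, 32.6

Fishing fleet South's profit: π = q_{South}(240 − (q_{South} + q_{East})) − 33q_{South}.
∂π/∂q_{South} = 207 − 2q_{South} − q_{East} = 0, so q_{South} = 103.5 − 0.5q_{East}.
For East: ∂π/∂q_{East} = 185 − 3q_{East} − q_{South} = 0 ⇒ q_{East} = 185/3 − (1/3)q_{South}.
Plugging q_{East} into South's best response: q_{South} = 103.5 − 0.5(185/3 − (1/3)q_{South}) ⇒ (5/6)q_{South} = 218/3, so q_{South} = 87.2.
Then q_{East} = 185/3 − (1/3)·87.2 = 32.6.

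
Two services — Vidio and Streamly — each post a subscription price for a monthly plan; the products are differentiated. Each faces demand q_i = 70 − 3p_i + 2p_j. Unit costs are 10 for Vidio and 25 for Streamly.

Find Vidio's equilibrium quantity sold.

Vidio's profit: π = (p_{Vidio} − 10)(70 − 3p_{Vidio} + 2p_{Streamly}).
∂π/∂p_{Vidio} = 100 − 6p_{Vidio} + 2p_{Streamly} = 0 ⇒ p_{Vidio} = 50/3 + (1/3)p_{Streamly}.
Similarly p_{Streamly} = 145/6 + (1/3)p_{Vidio}.
Substituting the second reaction function into the first: p_{Vidio} = 50/3 + (1/3)(145/6 + (1/3)p_{Vidio}), which gives (8/9)p_{Vidio} = 445/18 ⇒ p_{Vidio} = 27.8125.
Then p_{Streamly} = 145/6 + (1/3)·27.8125 = 33.4375.
q_{Vidio} = 70 − 3·27.8125 + 2·33.4375 = 53.4375.

53.4375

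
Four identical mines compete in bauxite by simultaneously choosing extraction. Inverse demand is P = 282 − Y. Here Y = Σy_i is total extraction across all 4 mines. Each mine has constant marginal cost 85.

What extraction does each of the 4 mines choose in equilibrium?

A representative mine's profit is π_i = y_i(282 − Y) − 85y_i, with Y = y_i + Σ_{j≠i} y_j.
First-order condition: 197 − 2y_i − Σ_{j≠i} y_j = 0.
Imposing symmetry (y_j = y for all j) turns Σ_{j≠i} y_j into 3y, so 197 = 5y and y = 39.4.

39.4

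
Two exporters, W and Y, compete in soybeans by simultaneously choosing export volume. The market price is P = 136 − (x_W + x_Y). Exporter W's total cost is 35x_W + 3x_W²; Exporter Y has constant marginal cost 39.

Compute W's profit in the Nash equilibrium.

196

Exporter W's profit: π = x_W(136 − (x_W + x_Y)) − 35x_W − 3x_W².
∂π/∂x_W = 101 − 8x_W − x_Y = 0, so x_W = 12.625 − 0.125x_Y.
For Y: ∂π/∂x_Y = 97 − 2x_Y − x_W = 0 ⇒ x_Y = 48.5 − 0.5x_W.
Plugging x_Y into W's best response: x_W = 12.625 − 0.125(48.5 − 0.5x_W) ⇒ 0.9375x_W = 6.5625, so x_W = 7.
Then x_Y = 48.5 − 0.5·7 = 45.
Price P = 136 − 52 = 84.
W's profit: (84 − 35)·7 − 3(7)² = 196.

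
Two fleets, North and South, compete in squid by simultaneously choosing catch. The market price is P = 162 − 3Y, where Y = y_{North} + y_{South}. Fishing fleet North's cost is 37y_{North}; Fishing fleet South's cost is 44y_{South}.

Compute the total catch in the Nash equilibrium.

27

Fishing fleet North's profit: π = y_{North}(162 − 3(y_{North} + y_{South})) − 37y_{North}.
∂π/∂y_{North} = 125 − 6y_{North} − 3y_{South} = 0, so y_{North} = 125/6 − 0.5y_{South}.
By the same steps for South: y_{South} = 59/3 − 0.5y_{North}.
Plugging y_{South} into North's best response: y_{North} = 125/6 − 0.5(59/3 − 0.5y_{North}) ⇒ 0.75y_{North} = 11, so y_{North} = 44/3.
Then y_{South} = 59/3 − 0.5·(44/3) = 37/3.
Total catch: 44/3 + 37/3 = 27.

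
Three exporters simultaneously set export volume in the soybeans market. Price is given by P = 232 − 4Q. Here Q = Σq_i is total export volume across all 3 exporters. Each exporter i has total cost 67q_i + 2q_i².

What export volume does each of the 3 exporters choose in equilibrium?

8.25

A representative exporter's profit is π_i = q_i(232 − 4Q) − 67q_i − 2q_i², with Q = q_i + Σ_{j≠i} q_j.
First-order condition: 165 − 12q_i − 4Σ_{j≠i} q_j = 0.
In a symmetric equilibrium every exporter chooses the same q, so Σ_{j≠i} q_j = 2q. The condition becomes 165 − 20q = 0, giving q = 165/20 = 8.25.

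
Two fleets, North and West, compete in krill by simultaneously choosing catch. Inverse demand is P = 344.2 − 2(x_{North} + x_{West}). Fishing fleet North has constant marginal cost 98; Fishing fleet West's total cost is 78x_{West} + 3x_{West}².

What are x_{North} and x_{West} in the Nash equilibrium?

Fishing fleet North's profit: π = x_{North}(344.2 − 2(x_{North} + x_{West})) − 98x_{North}.
∂π/∂x_{North} = 246.2 − 4x_{North} − 2x_{West} = 0, so x_{North} = 61.55 − 0.5x_{West}.
For West: ∂π/∂x_{West} = 266.2 − 10x_{West} − 2x_{North} = 0 ⇒ x_{West} = 26.62 − 0.2x_{North}.
Solving the two reaction functions simultaneously: (1 − (−0.5)(−0.2))x_{North} = 61.55 − 0.5·26.62, so 0.9x_{North} = 48.24 and x_{North} = 53.6.
Then x_{West} = 26.62 − 0.2·53.6 = 15.9.

53.6, 15.9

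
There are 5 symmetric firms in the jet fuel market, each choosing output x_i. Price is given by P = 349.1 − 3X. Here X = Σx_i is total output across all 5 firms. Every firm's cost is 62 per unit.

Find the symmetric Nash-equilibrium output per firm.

A representative firm's profit is π_i = x_i(349.1 − 3X) − 62x_i, with X = x_i + Σ_{j≠i} x_j.
First-order condition: 287.1 − 6x_i − 3Σ_{j≠i} x_j = 0.
Imposing symmetry (x_j = x for all j) turns Σ_{j≠i} x_j into 4x, so 287.1 = 18x and x = 15.95.

15.95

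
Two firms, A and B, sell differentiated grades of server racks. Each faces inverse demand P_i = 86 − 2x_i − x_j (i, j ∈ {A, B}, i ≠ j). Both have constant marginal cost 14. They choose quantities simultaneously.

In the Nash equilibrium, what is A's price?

Firm A's profit: π = x_A(86 − 2x_A − x_B) − 14x_A.
∂π/∂x_A = 72 − 4x_A − x_B = 0 ⇒ x_A = 18 − 0.25x_B.
Setting x_A = x_B in the reaction function: x_A = 18 − 0.25x_A, so x_A = 18 / 1.25 = 14.4.
P_A = 86 − 2·14.4 − 14.4 = 42.8.

42.8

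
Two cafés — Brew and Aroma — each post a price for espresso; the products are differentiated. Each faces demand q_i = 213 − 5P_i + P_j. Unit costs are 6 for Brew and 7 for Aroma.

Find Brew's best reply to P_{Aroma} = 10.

25.3

Brew's profit: π = (P_{Brew} − 6)(213 − 5P_{Brew} + P_{Aroma}).
∂π/∂P_{Brew} = 243 − 10P_{Brew} + P_{Aroma} = 0 ⇒ P_{Brew} = 24.3 + 0.1P_{Aroma}.
At P_{Aroma} = 10: P_{Brew} = 24.3 + 0.1·10 = 25.3.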